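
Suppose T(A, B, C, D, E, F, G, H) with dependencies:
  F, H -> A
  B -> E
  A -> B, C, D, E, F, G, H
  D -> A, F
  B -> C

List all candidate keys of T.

{A}, {D}, {F, H}

{A}⁺ = {A, B, C, D, E, F, G, H} — all of the relation — so {A} is a candidate key.
{D}⁺ = {A, B, C, D, E, F, G, H} — all of the relation — so {D} is a candidate key.
{F, H}⁺ = {A, B, C, D, E, F, G, H} — all of the relation — so {F, H} is a candidate key.
No proper subset of any of these is a key, and no other minimal superkey exists.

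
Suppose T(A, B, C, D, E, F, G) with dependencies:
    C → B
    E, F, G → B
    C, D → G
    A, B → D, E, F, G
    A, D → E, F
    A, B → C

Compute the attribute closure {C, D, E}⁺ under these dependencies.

{B, C, D, E, G}

Start with {C, D, E}.
C → B applies; add {B} → now {B, C, D, E}.
C, D → G applies; add {G} → now {B, C, D, E, G}.
No further FD applies.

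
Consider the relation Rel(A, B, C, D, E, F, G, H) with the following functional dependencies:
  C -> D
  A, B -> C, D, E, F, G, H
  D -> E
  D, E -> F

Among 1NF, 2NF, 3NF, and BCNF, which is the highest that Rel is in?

2NF

Candidate key: {A, B}. Prime attributes: {A, B}.
C -> D breaks BCNF: {C}⁺ = {C, D, E, F}, so {C} is not a superkey.
C -> D determines the non-prime attribute {D} from a non-superkey — 3NF is violated.
No proper subset of a key has a non-prime attribute in its closure, so there is no partial dependency; 2NF holds.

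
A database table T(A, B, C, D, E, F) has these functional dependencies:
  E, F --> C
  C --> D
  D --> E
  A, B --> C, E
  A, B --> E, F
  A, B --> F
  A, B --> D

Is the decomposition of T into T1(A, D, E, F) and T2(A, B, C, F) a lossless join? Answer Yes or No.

The shared attributes are {A, F} and {A, F}⁺ = {A, F}.
Neither T1 nor T2 is contained in that closure, so the decomposition is lossy.

No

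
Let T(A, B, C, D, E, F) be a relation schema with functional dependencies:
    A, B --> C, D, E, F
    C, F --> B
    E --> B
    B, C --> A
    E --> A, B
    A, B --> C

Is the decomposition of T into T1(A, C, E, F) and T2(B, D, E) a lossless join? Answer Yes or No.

Common attributes: {E}; their closure is {A, B, C, D, E, F}.
T1 is contained in that closure, so T1 ∩ T2 --> T1 holds and the join is lossless.

Yes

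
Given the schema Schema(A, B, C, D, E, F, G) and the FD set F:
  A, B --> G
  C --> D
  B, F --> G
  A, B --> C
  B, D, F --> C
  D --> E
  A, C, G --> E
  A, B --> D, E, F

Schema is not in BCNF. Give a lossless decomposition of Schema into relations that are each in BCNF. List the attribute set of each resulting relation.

Candidate key of the original relation: {A, B}.
In {A, B, C, D, E, F, G}, {C} is not a superkey ({C}⁺ restricted to this set is {C, D, E}), so split on C --> D, E into {C, D, E} and {A, B, C, F, G}.
In {C, D, E}, {D} is not a superkey ({D}⁺ restricted to this set is {D, E}), so split on D --> E into {D, E} and {C, D}.
{D, E}: every determinant is a superkey — BCNF.
{C, D}: every determinant is a superkey — BCNF.
In {A, B, C, F, G}, {B, F} is not a superkey ({B, F}⁺ restricted to this set is {B, F, G}), so split on B, F --> G into {B, F, G} and {A, B, C, F}.
{B, F, G}: every determinant is a superkey — BCNF.
{A, B, C, F}: every determinant is a superkey — BCNF.

{A, B, C, F}; {B, F, G}; {C, D}; {D, E}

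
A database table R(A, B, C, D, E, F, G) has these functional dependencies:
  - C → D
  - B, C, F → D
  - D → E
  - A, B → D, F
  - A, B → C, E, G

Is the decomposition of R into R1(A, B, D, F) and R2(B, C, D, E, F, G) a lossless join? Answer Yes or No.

No

The shared attributes are {B, D, F} and {B, D, F}⁺ = {B, D, E, F}.
The closure covers neither R1 nor R2 entirely; the join is not lossless.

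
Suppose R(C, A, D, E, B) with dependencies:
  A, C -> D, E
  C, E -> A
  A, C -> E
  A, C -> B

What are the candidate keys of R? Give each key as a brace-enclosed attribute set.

No FD produces {C}, so it must be in every candidate key.
{A, C}⁺ = {A, B, C, D, E} — all of the relation — so {A, C} is a candidate key.
{C, E}⁺ = {A, B, C, D, E} — all of the relation — so {C, E} is a candidate key.
These are minimal and exhaustive — every other superkey contains one of them.

{A, C}, {C, E}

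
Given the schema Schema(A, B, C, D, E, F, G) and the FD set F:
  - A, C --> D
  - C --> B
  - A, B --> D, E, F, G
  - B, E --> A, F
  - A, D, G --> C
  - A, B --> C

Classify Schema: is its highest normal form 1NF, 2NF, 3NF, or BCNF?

3NF

Candidate keys: {A, B}, {A, C}, {A, D, G}, {B, E}, {C, E}. Prime attributes: {A, B, C, D, E, G}.
C --> B: {C}⁺ = {B, C}, which is not all of the attributes, so the left side is not a superkey — BCNF is violated.
Since {B} ⊆ prime attributes and every other non-superkey FD also has a prime right side, the schema is in 3NF.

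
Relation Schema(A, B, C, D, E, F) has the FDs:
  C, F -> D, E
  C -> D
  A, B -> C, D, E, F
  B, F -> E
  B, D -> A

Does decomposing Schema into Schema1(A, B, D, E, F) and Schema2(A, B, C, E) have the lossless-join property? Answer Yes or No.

The shared attributes are {A, B, E} and {A, B, E}⁺ = {A, B, C, D, E, F}.
Since Schema1 ⊆ {A, B, C, D, E, F}, the intersection is a superkey of Schema1; the decomposition is lossless.

Yes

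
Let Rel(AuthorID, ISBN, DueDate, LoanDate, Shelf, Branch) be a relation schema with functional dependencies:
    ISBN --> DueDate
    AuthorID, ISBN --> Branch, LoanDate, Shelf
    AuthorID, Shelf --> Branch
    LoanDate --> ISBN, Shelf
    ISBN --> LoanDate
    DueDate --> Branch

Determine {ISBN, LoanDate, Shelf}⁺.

Start with {ISBN, LoanDate, Shelf}.
ISBN --> DueDate applies; add {DueDate} → now {DueDate, ISBN, LoanDate, Shelf}.
DueDate --> Branch applies; add {Branch} → now {Branch, DueDate, ISBN, LoanDate, Shelf}.
No further FD applies.

{Branch, DueDate, ISBN, LoanDate, Shelf}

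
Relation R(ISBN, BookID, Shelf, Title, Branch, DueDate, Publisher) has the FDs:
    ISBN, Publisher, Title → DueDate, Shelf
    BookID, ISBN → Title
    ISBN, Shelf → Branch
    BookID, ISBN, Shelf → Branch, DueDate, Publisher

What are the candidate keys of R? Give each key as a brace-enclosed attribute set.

{BookID, ISBN} never appear on the right of any FD, so every key must include all of them.
{BookID, ISBN, Publisher}⁺ = {BookID, Branch, DueDate, ISBN, Publisher, Shelf, Title}, which is every attribute, so {BookID, ISBN, Publisher} is a candidate key.
{BookID, ISBN, Shelf}⁺ = {BookID, Branch, DueDate, ISBN, Publisher, Shelf, Title}, which is every attribute, so {BookID, ISBN, Shelf} is a candidate key.
Any other superkey properly contains one of these, so there are no further candidate keys.

{BookID, ISBN, Publisher}, {BookID, ISBN, Shelf}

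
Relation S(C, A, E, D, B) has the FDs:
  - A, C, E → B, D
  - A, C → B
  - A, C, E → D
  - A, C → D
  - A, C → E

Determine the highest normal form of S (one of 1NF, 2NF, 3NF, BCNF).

BCNF

Candidate key: {A, C}. Prime attributes: {A, C}.
Every FD has a superkey on the left, so the relation is in BCNF.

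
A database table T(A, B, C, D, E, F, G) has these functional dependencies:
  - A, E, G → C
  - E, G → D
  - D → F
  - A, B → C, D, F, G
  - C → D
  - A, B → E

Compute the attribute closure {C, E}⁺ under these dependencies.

{C, D, E, F}

Start with {C, E}.
C → D applies; add {D} → now {C, D, E}.
D → F applies; add {F} → now {C, D, E, F}.
No further FD applies.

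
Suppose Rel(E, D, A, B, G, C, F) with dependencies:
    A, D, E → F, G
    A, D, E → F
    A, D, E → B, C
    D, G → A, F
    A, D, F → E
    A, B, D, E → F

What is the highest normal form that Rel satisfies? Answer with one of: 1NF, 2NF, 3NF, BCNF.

Candidate keys: {A, D, E}, {A, D, F}, {D, G}. Prime attributes: {A, D, E, F, G}.
The left-hand side of every FD is a superkey, so BCNF is satisfied.

BCNF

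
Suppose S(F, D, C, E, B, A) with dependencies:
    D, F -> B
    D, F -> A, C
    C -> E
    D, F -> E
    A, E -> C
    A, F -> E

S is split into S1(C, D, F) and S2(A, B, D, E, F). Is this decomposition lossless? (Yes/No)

S1 ∩ S2 = {D, F}; its closure under F is {A, B, C, D, E, F}.
S1 is contained in that closure, so S1 ∩ S2 -> S1 holds and the join is lossless.

Yes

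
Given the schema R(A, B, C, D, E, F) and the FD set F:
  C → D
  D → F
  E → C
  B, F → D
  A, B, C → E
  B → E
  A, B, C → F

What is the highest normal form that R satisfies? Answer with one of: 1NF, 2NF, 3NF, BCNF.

Candidate key: {A, B}. Prime attributes: {A, B}.
C → D: {C}⁺ = {C, D, F}, which is not all of the attributes, so the left side is not a superkey — BCNF is violated.
C → D determines the non-prime attribute {D} from a non-superkey — 3NF is violated.
The proper key subset {B} of {A, B} determines non-prime {C, D, E, F}, so the relation is not even in 2NF.

1NF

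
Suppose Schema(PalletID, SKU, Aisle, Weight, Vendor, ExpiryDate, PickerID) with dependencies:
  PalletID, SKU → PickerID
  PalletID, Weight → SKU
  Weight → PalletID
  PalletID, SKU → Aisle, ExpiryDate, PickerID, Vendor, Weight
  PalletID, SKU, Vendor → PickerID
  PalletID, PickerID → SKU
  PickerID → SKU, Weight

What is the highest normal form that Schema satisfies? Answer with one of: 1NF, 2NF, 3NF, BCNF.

Candidate keys: {PalletID, SKU}, {PickerID}, {Weight}. Prime attributes: {PalletID, PickerID, SKU, Weight}.
Each dependency's left side is a superkey — BCNF holds.

BCNF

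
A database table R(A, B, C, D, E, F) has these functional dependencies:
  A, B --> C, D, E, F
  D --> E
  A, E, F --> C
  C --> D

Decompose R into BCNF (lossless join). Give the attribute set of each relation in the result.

{A, B, C, F}; {C, D}; {D, E}

Candidate key of the original relation: {A, B}.
In {A, B, C, D, E, F}, {D} is not a superkey ({D}⁺ restricted to this set is {D, E}), so split on D --> E into {D, E} and {A, B, C, D, F}.
{D, E} has no BCNF violation.
In {A, B, C, D, F}, {C} is not a superkey ({C}⁺ restricted to this set is {C, D}), so split on C --> D into {C, D} and {A, B, C, F}.
{C, D} has no BCNF violation.
{A, B, C, F} has no BCNF violation.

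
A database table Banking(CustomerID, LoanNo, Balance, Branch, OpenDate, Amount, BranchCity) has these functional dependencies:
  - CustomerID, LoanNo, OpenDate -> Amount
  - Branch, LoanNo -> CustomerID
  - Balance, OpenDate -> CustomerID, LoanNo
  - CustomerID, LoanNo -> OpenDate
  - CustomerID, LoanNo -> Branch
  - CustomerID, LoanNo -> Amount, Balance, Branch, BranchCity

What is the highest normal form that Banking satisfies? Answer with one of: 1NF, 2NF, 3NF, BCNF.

Candidate keys: {Balance, OpenDate}, {Branch, LoanNo}, {CustomerID, LoanNo}. Prime attributes: {Balance, Branch, CustomerID, LoanNo, OpenDate}.
Each dependency's left side is a superkey — BCNF holds.

BCNF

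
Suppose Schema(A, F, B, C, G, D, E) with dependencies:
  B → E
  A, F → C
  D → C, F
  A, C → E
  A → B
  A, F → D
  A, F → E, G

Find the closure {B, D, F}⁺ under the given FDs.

Start with {B, D, F}.
B → E applies; add {E} → now {B, D, E, F}.
D → C, F applies; add {C} → now {B, C, D, E, F}.
No further FD applies.

{B, C, D, E, F}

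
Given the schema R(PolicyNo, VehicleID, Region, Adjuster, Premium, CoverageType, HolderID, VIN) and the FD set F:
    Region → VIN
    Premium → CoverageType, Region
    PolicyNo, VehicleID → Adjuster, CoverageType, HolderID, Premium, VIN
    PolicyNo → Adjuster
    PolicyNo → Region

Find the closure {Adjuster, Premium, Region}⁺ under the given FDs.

{Adjuster, CoverageType, Premium, Region, VIN}

Start with {Adjuster, Premium, Region}.
Region → VIN applies; add {VIN} → now {Adjuster, Premium, Region, VIN}.
Premium → CoverageType, Region applies; add {CoverageType} → now {Adjuster, CoverageType, Premium, Region, VIN}.
No further FD applies.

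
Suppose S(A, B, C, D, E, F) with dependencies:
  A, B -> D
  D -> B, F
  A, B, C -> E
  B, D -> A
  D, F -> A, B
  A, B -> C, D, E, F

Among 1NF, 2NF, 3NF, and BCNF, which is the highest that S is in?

BCNF

Candidate keys: {A, B}, {D}. Prime attributes: {A, B, D}.
Every FD has a superkey on the left, so the relation is in BCNF.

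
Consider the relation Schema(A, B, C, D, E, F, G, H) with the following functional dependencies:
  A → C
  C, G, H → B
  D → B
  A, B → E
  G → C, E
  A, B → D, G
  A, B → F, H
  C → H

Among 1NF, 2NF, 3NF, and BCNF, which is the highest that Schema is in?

Candidate keys: {A, B}, {A, D}, {A, G}. Prime attributes: {A, B, D, G}.
A → C breaks BCNF: {A}⁺ = {A, C, H}, so {A} is not a superkey.
Because {C} is non-prime and the left side of A → C is not a superkey, the relation is not in 3NF.
Since {A} ⊂ {A, B} and {A}⁺ ⊇ {C, H} with {C, H} non-prime, there is a partial dependency; 2NF fails.

1NF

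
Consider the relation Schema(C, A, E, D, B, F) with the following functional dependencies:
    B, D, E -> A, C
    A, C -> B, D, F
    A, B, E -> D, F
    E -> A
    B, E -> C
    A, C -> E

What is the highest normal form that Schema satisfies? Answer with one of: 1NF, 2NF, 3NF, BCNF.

Candidate keys: {A, C}, {B, E}, {C, E}. Prime attributes: {A, B, C, E}.
E -> A breaks BCNF: {E}⁺ = {A, E}, so {E} is not a superkey.
Its right-hand attributes {A} are all prime, as are those of every other non-superkey FD — the relation is in 3NF.

3NF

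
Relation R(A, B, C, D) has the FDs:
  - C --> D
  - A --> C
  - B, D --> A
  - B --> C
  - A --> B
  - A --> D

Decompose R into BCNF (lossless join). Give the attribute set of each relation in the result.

Candidate keys of the original relation: {A}, {B}.
{A, B, C, D}: {C} determines {C, D} here but is not a superkey — split on C --> D, giving {C, D} and {A, B, C}.
{C, D}: every determinant is a superkey — BCNF.
{A, B, C}: every determinant is a superkey — BCNF.

{A, B, C}; {C, D}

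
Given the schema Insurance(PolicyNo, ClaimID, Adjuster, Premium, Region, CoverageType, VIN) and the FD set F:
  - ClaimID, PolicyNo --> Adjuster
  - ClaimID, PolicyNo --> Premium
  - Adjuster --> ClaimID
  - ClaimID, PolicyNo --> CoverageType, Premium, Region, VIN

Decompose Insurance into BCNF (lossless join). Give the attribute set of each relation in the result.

{Adjuster, ClaimID}; {Adjuster, CoverageType, PolicyNo, Premium, Region, VIN}

Candidate keys of the original relation: {Adjuster, PolicyNo}, {ClaimID, PolicyNo}.
In {Adjuster, ClaimID, CoverageType, PolicyNo, Premium, Region, VIN}, {Adjuster} is not a superkey ({Adjuster}⁺ restricted to this set is {Adjuster, ClaimID}), so split on Adjuster --> ClaimID into {Adjuster, ClaimID} and {Adjuster, CoverageType, PolicyNo, Premium, Region, VIN}.
{Adjuster, ClaimID}: every determinant is a superkey — BCNF.
{Adjuster, CoverageType, PolicyNo, Premium, Region, VIN}: every determinant is a superkey — BCNF.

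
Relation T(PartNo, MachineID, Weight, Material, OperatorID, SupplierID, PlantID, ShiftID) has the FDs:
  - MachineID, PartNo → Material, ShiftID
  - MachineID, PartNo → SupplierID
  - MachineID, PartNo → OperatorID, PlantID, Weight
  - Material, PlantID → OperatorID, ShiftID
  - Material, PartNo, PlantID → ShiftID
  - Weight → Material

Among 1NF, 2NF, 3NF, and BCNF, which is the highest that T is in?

Candidate key: {MachineID, PartNo}. Prime attributes: {MachineID, PartNo}.
Material, PlantID → OperatorID, ShiftID breaks BCNF: {Material, PlantID}⁺ = {Material, OperatorID, PlantID, ShiftID}, so {Material, PlantID} is not a superkey.
Because {OperatorID, ShiftID} are non-prime and the left side of Material, PlantID → OperatorID, ShiftID is not a superkey, the relation is not in 3NF.
No proper subset of a key has a non-prime attribute in its closure, so there is no partial dependency; 2NF holds.

2NF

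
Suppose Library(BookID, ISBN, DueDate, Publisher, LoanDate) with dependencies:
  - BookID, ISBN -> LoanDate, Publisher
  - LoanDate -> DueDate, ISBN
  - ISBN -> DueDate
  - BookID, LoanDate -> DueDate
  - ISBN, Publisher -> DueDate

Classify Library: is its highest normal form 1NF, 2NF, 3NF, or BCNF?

1NF

Candidate keys: {BookID, ISBN}, {BookID, LoanDate}. Prime attributes: {BookID, ISBN, LoanDate}.
LoanDate -> DueDate, ISBN: {LoanDate}⁺ = {DueDate, ISBN, LoanDate}, which is not all of the attributes, so the left side is not a superkey — BCNF is violated.
Because {DueDate} is non-prime and the left side of LoanDate -> DueDate, ISBN is not a superkey, the relation is not in 3NF.
{ISBN} is a proper subset of the key {BookID, ISBN}, and {ISBN}⁺ contains the non-prime attribute {DueDate} — a partial dependency, so 2NF is violated.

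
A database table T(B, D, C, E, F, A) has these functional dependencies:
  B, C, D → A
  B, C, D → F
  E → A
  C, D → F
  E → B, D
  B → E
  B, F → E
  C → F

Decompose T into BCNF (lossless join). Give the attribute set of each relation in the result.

Candidate keys of the original relation: {B, C}, {C, E}.
Within {A, B, C, D, E, F}: {E}⁺ ∩ {A, B, C, D, E, F} = {A, B, D, E}, not the whole set, so E → A, B, D violates BCNF; decompose into {A, B, D, E} and {C, E, F}.
{A, B, D, E} has no BCNF violation.
Within {C, E, F}: {C}⁺ ∩ {C, E, F} = {C, F}, not the whole set, so C → F violates BCNF; decompose into {C, F} and {C, E}.
{C, F} has no BCNF violation.
{C, E} has no BCNF violation.

{A, B, D, E}; {C, E}; {C, F}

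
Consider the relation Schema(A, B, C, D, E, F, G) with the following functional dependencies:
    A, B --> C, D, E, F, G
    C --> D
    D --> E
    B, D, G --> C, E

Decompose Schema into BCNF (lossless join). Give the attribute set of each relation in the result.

Candidate key of the original relation: {A, B}.
Within {A, B, C, D, E, F, G}: {C}⁺ ∩ {A, B, C, D, E, F, G} = {C, D, E}, not the whole set, so C --> D, E violates BCNF; decompose into {C, D, E} and {A, B, C, F, G}.
Within {C, D, E}: {D}⁺ ∩ {C, D, E} = {D, E}, not the whole set, so D --> E violates BCNF; decompose into {D, E} and {C, D}.
{D, E} is in BCNF.
{C, D} is in BCNF.
{A, B, C, F, G} is in BCNF.

{A, B, C, F, G}; {C, D}; {D, E}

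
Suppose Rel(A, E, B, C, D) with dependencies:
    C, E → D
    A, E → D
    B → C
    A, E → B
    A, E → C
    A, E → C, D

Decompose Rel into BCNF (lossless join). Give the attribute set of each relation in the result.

Candidate key of the original relation: {A, E}.
Within {A, B, C, D, E}: {C, E}⁺ ∩ {A, B, C, D, E} = {C, D, E}, not the whole set, so C, E → D violates BCNF; decompose into {C, D, E} and {A, B, C, E}.
{C, D, E} is in BCNF.
Within {A, B, C, E}: {B}⁺ ∩ {A, B, C, E} = {B, C}, not the whole set, so B → C violates BCNF; decompose into {B, C} and {A, B, E}.
{B, C} is in BCNF.
{A, B, E} is in BCNF.

{A, B, E}; {B, C}; {C, D, E}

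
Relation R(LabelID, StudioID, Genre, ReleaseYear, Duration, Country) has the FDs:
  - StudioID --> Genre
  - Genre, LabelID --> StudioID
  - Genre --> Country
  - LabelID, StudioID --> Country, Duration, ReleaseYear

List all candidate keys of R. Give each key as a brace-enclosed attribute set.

Attributes never on any right-hand side: {LabelID} — every candidate key must contain it.
{Genre, LabelID}⁺ = {Country, Duration, Genre, LabelID, ReleaseYear, StudioID}, which is every attribute, so {Genre, LabelID} is a candidate key.
{LabelID, StudioID}⁺ = {Country, Duration, Genre, LabelID, ReleaseYear, StudioID}, which is every attribute, so {LabelID, StudioID} is a candidate key.
These are minimal and exhaustive — every other superkey contains one of them.

{Genre, LabelID}, {LabelID, StudioID}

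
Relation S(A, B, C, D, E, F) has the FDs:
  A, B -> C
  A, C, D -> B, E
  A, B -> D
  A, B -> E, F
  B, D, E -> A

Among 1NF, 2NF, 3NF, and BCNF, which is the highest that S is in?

Candidate keys: {A, B}, {A, C, D}, {B, D, E}. Prime attributes: {A, B, C, D, E}.
Every FD has a superkey on the left, so the relation is in BCNF.

BCNF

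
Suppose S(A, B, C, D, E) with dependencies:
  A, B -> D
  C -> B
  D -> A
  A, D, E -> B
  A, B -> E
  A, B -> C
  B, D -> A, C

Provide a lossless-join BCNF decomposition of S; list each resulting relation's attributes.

Candidate keys of the original relation: {A, B}, {A, C}, {B, D}, {C, D}, {D, E}.
{A, B, C, D, E}: {C} determines {B, C} here but is not a superkey — split on C -> B, giving {B, C} and {A, C, D, E}.
{B, C} is in BCNF.
{A, C, D, E}: {D} determines {A, D} here but is not a superkey — split on D -> A, giving {A, D} and {C, D, E}.
{A, D} is in BCNF.
{C, D, E} is in BCNF.

{A, D}; {B, C}; {C, D, E}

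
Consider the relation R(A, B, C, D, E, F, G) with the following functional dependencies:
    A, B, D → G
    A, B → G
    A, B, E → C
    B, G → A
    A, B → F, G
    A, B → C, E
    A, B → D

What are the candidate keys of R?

{B} never appears on the right of any FD, so every key must include it.
{A, B}⁺ = {A, B, C, D, E, F, G} — all of the relation — so {A, B} is a candidate key.
{B, G}⁺ = {A, B, C, D, E, F, G} — all of the relation — so {B, G} is a candidate key.
No proper subset of any of these is a key, and no other minimal superkey exists.

{A, B}, {B, G}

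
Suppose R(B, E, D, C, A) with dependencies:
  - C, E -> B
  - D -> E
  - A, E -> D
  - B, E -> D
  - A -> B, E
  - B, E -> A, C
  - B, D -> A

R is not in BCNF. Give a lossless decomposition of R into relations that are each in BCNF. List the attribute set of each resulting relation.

Candidate keys of the original relation: {A}, {B, D}, {B, E}, {C, D}, {C, E}.
In {A, B, C, D, E}, {D} is not a superkey ({D}⁺ restricted to this set is {D, E}), so split on D -> E into {D, E} and {A, B, C, D}.
{D, E} is in BCNF.
{A, B, C, D} is in BCNF.

{A, B, C, D}; {D, E}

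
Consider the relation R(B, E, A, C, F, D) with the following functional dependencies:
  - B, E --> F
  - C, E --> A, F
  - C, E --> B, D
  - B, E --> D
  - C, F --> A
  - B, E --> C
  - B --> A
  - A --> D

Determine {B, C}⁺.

Start with {B, C}.
B --> A applies; add {A} → now {A, B, C}.
A --> D applies; add {D} → now {A, B, C, D}.
No further FD applies.

{A, B, C, D}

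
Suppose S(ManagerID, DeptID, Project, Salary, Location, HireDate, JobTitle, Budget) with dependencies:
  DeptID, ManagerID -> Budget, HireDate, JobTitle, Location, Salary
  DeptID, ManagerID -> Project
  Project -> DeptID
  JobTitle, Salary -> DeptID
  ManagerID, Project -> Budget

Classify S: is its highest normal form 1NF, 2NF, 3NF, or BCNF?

3NF

Candidate keys: {DeptID, ManagerID}, {JobTitle, ManagerID, Salary}, {ManagerID, Project}. Prime attributes: {DeptID, JobTitle, ManagerID, Project, Salary}.
Project -> DeptID: {Project}⁺ = {DeptID, Project}, which is not all of the attributes, so the left side is not a superkey — BCNF is violated.
Its right-hand attributes {DeptID} are all prime, as are those of every other non-superkey FD — the relation is in 3NF.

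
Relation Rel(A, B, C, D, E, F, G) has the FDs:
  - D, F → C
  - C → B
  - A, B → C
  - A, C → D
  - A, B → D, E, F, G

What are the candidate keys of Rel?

{A, B}, {A, C}, {A, D, F}

Attributes never on any right-hand side: {A} — every candidate key must contain it.
{A, B}⁺ = {A, B, C, D, E, F, G} — all of the relation — so {A, B} is a candidate key.
{A, C}⁺ = {A, B, C, D, E, F, G} — all of the relation — so {A, C} is a candidate key.
{A, D, F}⁺ = {A, B, C, D, E, F, G} — all of the relation — so {A, D, F} is a candidate key.
Any other superkey properly contains one of these, so there are no further candidate keys.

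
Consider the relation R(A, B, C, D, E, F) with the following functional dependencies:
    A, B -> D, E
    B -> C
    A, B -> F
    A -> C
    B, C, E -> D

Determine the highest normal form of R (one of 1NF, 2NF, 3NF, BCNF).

1NF

Candidate key: {A, B}. Prime attributes: {A, B}.
B -> C breaks BCNF: {B}⁺ = {B, C}, so {B} is not a superkey.
B -> C has non-prime {C} on the right and a non-superkey on the left, so 3NF fails.
Since {A} ⊂ {A, B} and {A}⁺ ⊇ {C} with {C} non-prime, there is a partial dependency; 2NF fails.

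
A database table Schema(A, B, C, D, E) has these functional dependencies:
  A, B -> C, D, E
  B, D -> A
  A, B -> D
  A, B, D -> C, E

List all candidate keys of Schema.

{A, B}, {B, D}

No FD produces {B}, so it must be in every candidate key.
{A, B}⁺ = {A, B, C, D, E} — all of the relation — so {A, B} is a candidate key.
{B, D}⁺ = {A, B, C, D, E} — all of the relation — so {B, D} is a candidate key.
Any other superkey properly contains one of these, so there are no further candidate keys.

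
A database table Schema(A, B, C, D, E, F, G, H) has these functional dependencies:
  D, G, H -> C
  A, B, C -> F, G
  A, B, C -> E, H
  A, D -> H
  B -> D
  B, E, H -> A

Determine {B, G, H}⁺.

{B, C, D, G, H}

Start with {B, G, H}.
B -> D applies; add {D} → now {B, D, G, H}.
D, G, H -> C applies; add {C} → now {B, C, D, G, H}.
No further FD applies.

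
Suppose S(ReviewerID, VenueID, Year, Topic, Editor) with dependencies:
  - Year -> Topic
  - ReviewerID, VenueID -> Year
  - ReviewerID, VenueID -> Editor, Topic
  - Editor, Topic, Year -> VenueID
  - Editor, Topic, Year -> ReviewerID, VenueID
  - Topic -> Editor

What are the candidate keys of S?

{ReviewerID, VenueID}, {Year}

{Year} is a candidate key since {Year}⁺ = {Editor, ReviewerID, Topic, VenueID, Year} covers every attribute.
{ReviewerID, VenueID} is a candidate key since {ReviewerID, VenueID}⁺ = {Editor, ReviewerID, Topic, VenueID, Year} covers every attribute.
Any other superkey properly contains one of these, so there are no further candidate keys.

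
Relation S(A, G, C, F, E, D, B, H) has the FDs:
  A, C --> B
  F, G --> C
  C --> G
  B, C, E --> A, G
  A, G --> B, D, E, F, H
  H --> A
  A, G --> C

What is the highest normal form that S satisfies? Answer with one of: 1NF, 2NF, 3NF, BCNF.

Candidate keys: {A, C}, {A, G}, {B, C, E}, {B, E, F, G}, {C, H}, {G, H}. Prime attributes: {A, B, C, E, F, G, H}.
F, G --> C breaks BCNF: {F, G}⁺ = {C, F, G}, so {F, G} is not a superkey.
Since {C} ⊆ prime attributes and every other non-superkey FD also has a prime right side, the schema is in 3NF.

3NF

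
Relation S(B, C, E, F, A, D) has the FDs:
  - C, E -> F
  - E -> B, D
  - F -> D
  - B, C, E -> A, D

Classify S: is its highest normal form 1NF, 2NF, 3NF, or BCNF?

Candidate key: {C, E}. Prime attributes: {C, E}.
E -> B, D: {E}⁺ = {B, D, E}, which is not all of the attributes, so the left side is not a superkey — BCNF is violated.
E -> B, D has non-prime {B, D} on the right and a non-superkey on the left, so 3NF fails.
{E} is a proper subset of the key {C, E}, and {E}⁺ contains the non-prime attributes {B, D} — a partial dependency, so 2NF is violated.

1NF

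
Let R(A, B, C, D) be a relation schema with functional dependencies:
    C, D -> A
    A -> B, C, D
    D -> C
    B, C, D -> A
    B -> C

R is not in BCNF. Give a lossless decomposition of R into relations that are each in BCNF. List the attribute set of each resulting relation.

Candidate keys of the original relation: {A}, {D}.
{A, B, C, D}: {B} determines {B, C} here but is not a superkey — split on B -> C, giving {B, C} and {A, B, D}.
{B, C}: every determinant is a superkey — BCNF.
{A, B, D}: every determinant is a superkey — BCNF.

{A, B, D}; {B, C}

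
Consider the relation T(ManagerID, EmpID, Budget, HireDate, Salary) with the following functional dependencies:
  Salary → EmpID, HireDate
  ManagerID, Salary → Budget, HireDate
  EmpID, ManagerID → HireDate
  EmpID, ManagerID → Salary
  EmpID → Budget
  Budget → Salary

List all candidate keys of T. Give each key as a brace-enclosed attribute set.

Attributes never on any right-hand side: {ManagerID} — every candidate key must contain it.
{Budget, ManagerID}⁺ = {Budget, EmpID, HireDate, ManagerID, Salary}, which is every attribute, so {Budget, ManagerID} is a candidate key.
{EmpID, ManagerID}⁺ = {Budget, EmpID, HireDate, ManagerID, Salary}, which is every attribute, so {EmpID, ManagerID} is a candidate key.
{ManagerID, Salary}⁺ = {Budget, EmpID, HireDate, ManagerID, Salary}, which is every attribute, so {ManagerID, Salary} is a candidate key.
Any other superkey properly contains one of these, so there are no further candidate keys.

{Budget, ManagerID}, {EmpID, ManagerID}, {ManagerID, Salary}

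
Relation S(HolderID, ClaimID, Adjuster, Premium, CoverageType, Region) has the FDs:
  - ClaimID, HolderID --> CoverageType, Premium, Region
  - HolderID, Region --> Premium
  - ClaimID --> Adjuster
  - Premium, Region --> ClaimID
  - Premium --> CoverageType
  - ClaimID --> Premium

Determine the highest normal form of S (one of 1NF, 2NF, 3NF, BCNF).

1NF

Candidate keys: {ClaimID, HolderID}, {HolderID, Region}. Prime attributes: {ClaimID, HolderID, Region}.
ClaimID --> Adjuster breaks BCNF: {ClaimID}⁺ = {Adjuster, ClaimID, CoverageType, Premium}, so {ClaimID} is not a superkey.
Because {Adjuster} is non-prime and the left side of ClaimID --> Adjuster is not a superkey, the relation is not in 3NF.
Since {ClaimID} ⊂ {ClaimID, HolderID} and {ClaimID}⁺ ⊇ {Adjuster, CoverageType, Premium} with {Adjuster, CoverageType, Premium} non-prime, there is a partial dependency; 2NF fails.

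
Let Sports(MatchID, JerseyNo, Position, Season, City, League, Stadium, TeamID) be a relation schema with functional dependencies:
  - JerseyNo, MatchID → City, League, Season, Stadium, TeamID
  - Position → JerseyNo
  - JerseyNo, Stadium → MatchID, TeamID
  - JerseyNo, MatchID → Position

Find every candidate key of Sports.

{JerseyNo, MatchID} is a candidate key since {JerseyNo, MatchID}⁺ = {City, JerseyNo, League, MatchID, Position, Season, Stadium, TeamID} covers every attribute.
{JerseyNo, Stadium} is a candidate key since {JerseyNo, Stadium}⁺ = {City, JerseyNo, League, MatchID, Position, Season, Stadium, TeamID} covers every attribute.
{MatchID, Position} is a candidate key since {MatchID, Position}⁺ = {City, JerseyNo, League, MatchID, Position, Season, Stadium, TeamID} covers every attribute.
{Position, Stadium} is a candidate key since {Position, Stadium}⁺ = {City, JerseyNo, League, MatchID, Position, Season, Stadium, TeamID} covers every attribute.
No proper subset of any of these is a key, and no other minimal superkey exists.

{JerseyNo, MatchID}, {JerseyNo, Stadium}, {MatchID, Position}, {Position, Stadium}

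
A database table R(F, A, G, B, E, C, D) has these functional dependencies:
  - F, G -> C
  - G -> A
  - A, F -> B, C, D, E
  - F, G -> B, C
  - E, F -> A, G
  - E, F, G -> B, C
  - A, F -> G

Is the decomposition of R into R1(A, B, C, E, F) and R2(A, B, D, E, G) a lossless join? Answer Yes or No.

No

Common attributes: {A, B, E}; their closure is {A, B, E}.
The closure covers neither R1 nor R2 entirely; the join is not lossless.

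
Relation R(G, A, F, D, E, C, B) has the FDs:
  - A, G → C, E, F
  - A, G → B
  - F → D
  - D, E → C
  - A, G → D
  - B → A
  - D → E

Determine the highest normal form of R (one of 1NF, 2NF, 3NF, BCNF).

Candidate keys: {A, G}, {B, G}. Prime attributes: {A, B, G}.
F → D: {F}⁺ = {C, D, E, F}, which is not all of the attributes, so the left side is not a superkey — BCNF is violated.
Because {D} is non-prime and the left side of F → D is not a superkey, the relation is not in 3NF.
Checking every proper subset of each key, none determines a non-prime attribute — 2NF is satisfied.

2NF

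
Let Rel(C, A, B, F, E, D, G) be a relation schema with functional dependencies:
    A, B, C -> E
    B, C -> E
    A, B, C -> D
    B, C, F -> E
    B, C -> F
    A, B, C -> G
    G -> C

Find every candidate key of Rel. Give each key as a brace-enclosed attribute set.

Attributes never on any right-hand side: {A, B} — every candidate key must contain all of them.
{A, B, C} is a candidate key since {A, B, C}⁺ = {A, B, C, D, E, F, G} covers every attribute.
{A, B, G} is a candidate key since {A, B, G}⁺ = {A, B, C, D, E, F, G} covers every attribute.
No proper subset of any of these is a key, and no other minimal superkey exists.

{A, B, C}, {A, B, G}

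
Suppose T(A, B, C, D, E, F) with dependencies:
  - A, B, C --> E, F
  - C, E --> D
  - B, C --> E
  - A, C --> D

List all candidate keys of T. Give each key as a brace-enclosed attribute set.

{A, B, C}

{A, B, C} never appear on the right of any FD, so every key must include all of them.
{A, B, C}⁺ = {A, B, C, D, E, F}, which is every attribute, so {A, B, C} is a candidate key.
Every other attribute set either contains this one or has a smaller closure.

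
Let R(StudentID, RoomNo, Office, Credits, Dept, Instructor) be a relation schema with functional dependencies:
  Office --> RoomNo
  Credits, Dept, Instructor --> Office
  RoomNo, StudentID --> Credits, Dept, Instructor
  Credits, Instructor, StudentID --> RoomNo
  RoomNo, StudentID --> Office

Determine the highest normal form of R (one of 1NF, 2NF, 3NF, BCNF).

3NF

Candidate keys: {Credits, Instructor, StudentID}, {Office, StudentID}, {RoomNo, StudentID}. Prime attributes: {Credits, Instructor, Office, RoomNo, StudentID}.
Office --> RoomNo: {Office}⁺ = {Office, RoomNo}, which is not all of the attributes, so the left side is not a superkey — BCNF is violated.
Its right-hand attributes {RoomNo} are all prime, as are those of every other non-superkey FD — the relation is in 3NF.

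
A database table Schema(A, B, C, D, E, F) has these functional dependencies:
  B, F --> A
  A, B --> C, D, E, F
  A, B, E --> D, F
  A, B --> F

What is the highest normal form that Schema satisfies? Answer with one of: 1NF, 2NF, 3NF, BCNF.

BCNF

Candidate keys: {A, B}, {B, F}. Prime attributes: {A, B, F}.
The left-hand side of every FD is a superkey, so BCNF is satisfied.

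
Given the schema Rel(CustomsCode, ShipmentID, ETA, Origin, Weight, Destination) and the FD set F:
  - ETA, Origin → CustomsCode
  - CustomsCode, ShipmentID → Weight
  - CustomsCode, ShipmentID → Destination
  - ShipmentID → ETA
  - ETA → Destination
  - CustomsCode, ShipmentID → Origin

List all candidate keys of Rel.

{CustomsCode, ShipmentID}, {Origin, ShipmentID}

{ShipmentID} never appears on the right of any FD, so every key must include it.
{CustomsCode, ShipmentID}⁺ = {CustomsCode, Destination, ETA, Origin, ShipmentID, Weight}, which is every attribute, so {CustomsCode, ShipmentID} is a candidate key.
{Origin, ShipmentID}⁺ = {CustomsCode, Destination, ETA, Origin, ShipmentID, Weight}, which is every attribute, so {Origin, ShipmentID} is a candidate key.
No proper subset of any of these is a key, and no other minimal superkey exists.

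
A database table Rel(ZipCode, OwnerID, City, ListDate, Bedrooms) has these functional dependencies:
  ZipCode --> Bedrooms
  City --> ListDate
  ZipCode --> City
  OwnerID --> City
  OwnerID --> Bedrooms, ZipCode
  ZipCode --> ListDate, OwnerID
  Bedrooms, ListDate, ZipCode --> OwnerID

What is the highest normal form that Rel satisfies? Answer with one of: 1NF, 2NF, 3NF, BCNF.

Candidate keys: {OwnerID}, {ZipCode}. Prime attributes: {OwnerID, ZipCode}.
City --> ListDate breaks BCNF: {City}⁺ = {City, ListDate}, so {City} is not a superkey.
Because {ListDate} is non-prime and the left side of City --> ListDate is not a superkey, the relation is not in 3NF.
With only single-attribute keys there can be no partial dependency, so 2NF holds.

2NF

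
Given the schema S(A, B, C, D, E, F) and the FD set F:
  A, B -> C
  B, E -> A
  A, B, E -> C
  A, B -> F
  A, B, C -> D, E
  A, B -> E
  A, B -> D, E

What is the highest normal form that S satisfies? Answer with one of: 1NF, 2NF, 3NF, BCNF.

BCNF

Candidate keys: {A, B}, {B, E}. Prime attributes: {A, B, E}.
The left-hand side of every FD is a superkey, so BCNF is satisfied.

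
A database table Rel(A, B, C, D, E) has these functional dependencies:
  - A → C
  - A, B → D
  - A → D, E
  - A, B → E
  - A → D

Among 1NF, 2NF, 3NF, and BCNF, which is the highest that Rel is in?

1NF

Candidate key: {A, B}. Prime attributes: {A, B}.
A → C breaks BCNF: {A}⁺ = {A, C, D, E}, so {A} is not a superkey.
A → C has non-prime {C} on the right and a non-superkey on the left, so 3NF fails.
{A} is a proper subset of the key {A, B}, and {A}⁺ contains the non-prime attributes {C, D, E} — a partial dependency, so 2NF is violated.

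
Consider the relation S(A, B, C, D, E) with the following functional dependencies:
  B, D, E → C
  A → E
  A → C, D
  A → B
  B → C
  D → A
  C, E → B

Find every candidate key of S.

Closure of {A} is {A, B, C, D, E}, the whole schema; {A} is a candidate key.
Closure of {D} is {A, B, C, D, E}, the whole schema; {D} is a candidate key.
These are minimal and exhaustive — every other superkey contains one of them.

{A}, {D}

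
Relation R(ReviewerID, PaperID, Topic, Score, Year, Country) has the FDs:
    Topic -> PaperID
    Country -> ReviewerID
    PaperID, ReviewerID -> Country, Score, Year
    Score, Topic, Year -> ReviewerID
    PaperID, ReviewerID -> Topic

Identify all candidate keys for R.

{Country, PaperID}⁺ = {Country, PaperID, ReviewerID, Score, Topic, Year} — all of the relation — so {Country, PaperID} is a candidate key.
{Country, Topic}⁺ = {Country, PaperID, ReviewerID, Score, Topic, Year} — all of the relation — so {Country, Topic} is a candidate key.
{PaperID, ReviewerID}⁺ = {Country, PaperID, ReviewerID, Score, Topic, Year} — all of the relation — so {PaperID, ReviewerID} is a candidate key.
{ReviewerID, Topic}⁺ = {Country, PaperID, ReviewerID, Score, Topic, Year} — all of the relation — so {ReviewerID, Topic} is a candidate key.
{Score, Topic, Year}⁺ = {Country, PaperID, ReviewerID, Score, Topic, Year} — all of the relation — so {Score, Topic, Year} is a candidate key.
No proper subset of any of these is a key, and no other minimal superkey exists.

{Country, PaperID}, {Country, Topic}, {PaperID, ReviewerID}, {ReviewerID, Topic}, {Score, Topic, Year}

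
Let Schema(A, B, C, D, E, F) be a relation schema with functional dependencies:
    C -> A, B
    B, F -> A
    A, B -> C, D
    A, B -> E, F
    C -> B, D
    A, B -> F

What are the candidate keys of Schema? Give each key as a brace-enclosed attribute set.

Closure of {C} is {A, B, C, D, E, F}, the whole schema; {C} is a candidate key.
Closure of {A, B} is {A, B, C, D, E, F}, the whole schema; {A, B} is a candidate key.
Closure of {B, F} is {A, B, C, D, E, F}, the whole schema; {B, F} is a candidate key.
Any other superkey properly contains one of these, so there are no further candidate keys.

{A, B}, {B, F}, {C}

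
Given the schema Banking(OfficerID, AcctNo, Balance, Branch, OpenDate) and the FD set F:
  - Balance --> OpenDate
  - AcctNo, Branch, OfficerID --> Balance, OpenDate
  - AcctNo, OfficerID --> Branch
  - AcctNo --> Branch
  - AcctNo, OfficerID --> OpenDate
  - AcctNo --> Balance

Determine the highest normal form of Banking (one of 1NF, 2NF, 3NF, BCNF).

Candidate key: {AcctNo, OfficerID}. Prime attributes: {AcctNo, OfficerID}.
Balance --> OpenDate breaks BCNF: {Balance}⁺ = {Balance, OpenDate}, so {Balance} is not a superkey.
Balance --> OpenDate has non-prime {OpenDate} on the right and a non-superkey on the left, so 3NF fails.
Since {AcctNo} ⊂ {AcctNo, OfficerID} and {AcctNo}⁺ ⊇ {Balance, Branch, OpenDate} with {Balance, Branch, OpenDate} non-prime, there is a partial dependency; 2NF fails.

1NF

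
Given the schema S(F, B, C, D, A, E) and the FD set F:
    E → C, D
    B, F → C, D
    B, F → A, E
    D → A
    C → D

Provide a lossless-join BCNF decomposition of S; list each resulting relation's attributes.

Candidate key of the original relation: {B, F}.
Within {A, B, C, D, E, F}: {E}⁺ ∩ {A, B, C, D, E, F} = {A, C, D, E}, not the whole set, so E → A, C, D violates BCNF; decompose into {A, C, D, E} and {B, E, F}.
Within {A, C, D, E}: {D}⁺ ∩ {A, C, D, E} = {A, D}, not the whole set, so D → A violates BCNF; decompose into {A, D} and {C, D, E}.
{A, D} is in BCNF.
Within {C, D, E}: {C}⁺ ∩ {C, D, E} = {C, D}, not the whole set, so C → D violates BCNF; decompose into {C, D} and {C, E}.
{C, D} is in BCNF.
{C, E} is in BCNF.
{B, E, F} is in BCNF.

{A, D}; {B, E, F}; {C, D}; {C, E}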